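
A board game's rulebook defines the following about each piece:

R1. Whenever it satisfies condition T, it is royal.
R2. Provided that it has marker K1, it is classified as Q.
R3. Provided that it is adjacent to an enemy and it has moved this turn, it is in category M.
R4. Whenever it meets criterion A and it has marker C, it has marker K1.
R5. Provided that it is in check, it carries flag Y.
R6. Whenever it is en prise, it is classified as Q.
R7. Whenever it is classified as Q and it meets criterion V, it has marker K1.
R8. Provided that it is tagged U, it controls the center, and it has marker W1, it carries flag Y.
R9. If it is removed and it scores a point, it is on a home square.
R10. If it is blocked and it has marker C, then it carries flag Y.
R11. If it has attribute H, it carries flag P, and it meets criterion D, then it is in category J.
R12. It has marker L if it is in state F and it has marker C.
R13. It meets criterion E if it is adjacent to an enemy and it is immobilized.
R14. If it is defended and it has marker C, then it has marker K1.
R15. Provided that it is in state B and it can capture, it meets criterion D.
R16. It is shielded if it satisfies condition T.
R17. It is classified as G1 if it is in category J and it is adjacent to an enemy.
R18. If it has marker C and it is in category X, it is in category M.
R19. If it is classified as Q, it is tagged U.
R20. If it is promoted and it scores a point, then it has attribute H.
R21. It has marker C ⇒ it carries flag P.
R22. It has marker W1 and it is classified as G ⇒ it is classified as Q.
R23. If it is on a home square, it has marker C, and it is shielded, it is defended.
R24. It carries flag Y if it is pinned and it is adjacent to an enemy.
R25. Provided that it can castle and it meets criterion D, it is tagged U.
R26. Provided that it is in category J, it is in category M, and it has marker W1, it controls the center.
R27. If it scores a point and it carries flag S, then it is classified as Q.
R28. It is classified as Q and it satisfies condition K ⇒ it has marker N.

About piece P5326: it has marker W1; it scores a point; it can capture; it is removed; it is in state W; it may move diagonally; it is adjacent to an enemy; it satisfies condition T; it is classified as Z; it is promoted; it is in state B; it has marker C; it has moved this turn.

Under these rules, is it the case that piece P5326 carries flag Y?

Yes

By R3 (it is adjacent to an enemy, it has moved this turn): it is in category M.
By R9 (it is removed, it scores a point): it is on a home square.
By R15 (it is in state B, it can capture): it meets criterion D.
By R16 (it satisfies condition T): it is shielded.
By R20 (it is promoted, it scores a point): it has attribute H.
By R21 (it has marker C): it carries flag P.
By R23 (it is on a home square, it has marker C, it is shielded): it is defended.
By R11 (it has attribute H, it carries flag P, it meets criterion D): it is in category J.
By R14 (it is defended, it has marker C): it has marker K1.
By R26 (it is in category J, it is in category M, it has marker W1): it controls the center.
By R2 (it has marker K1): it is classified as Q.
By R19 (it is classified as Q): it is tagged U.
By R8 (it is tagged U, it controls the center, it has marker W1): it carries flag Y.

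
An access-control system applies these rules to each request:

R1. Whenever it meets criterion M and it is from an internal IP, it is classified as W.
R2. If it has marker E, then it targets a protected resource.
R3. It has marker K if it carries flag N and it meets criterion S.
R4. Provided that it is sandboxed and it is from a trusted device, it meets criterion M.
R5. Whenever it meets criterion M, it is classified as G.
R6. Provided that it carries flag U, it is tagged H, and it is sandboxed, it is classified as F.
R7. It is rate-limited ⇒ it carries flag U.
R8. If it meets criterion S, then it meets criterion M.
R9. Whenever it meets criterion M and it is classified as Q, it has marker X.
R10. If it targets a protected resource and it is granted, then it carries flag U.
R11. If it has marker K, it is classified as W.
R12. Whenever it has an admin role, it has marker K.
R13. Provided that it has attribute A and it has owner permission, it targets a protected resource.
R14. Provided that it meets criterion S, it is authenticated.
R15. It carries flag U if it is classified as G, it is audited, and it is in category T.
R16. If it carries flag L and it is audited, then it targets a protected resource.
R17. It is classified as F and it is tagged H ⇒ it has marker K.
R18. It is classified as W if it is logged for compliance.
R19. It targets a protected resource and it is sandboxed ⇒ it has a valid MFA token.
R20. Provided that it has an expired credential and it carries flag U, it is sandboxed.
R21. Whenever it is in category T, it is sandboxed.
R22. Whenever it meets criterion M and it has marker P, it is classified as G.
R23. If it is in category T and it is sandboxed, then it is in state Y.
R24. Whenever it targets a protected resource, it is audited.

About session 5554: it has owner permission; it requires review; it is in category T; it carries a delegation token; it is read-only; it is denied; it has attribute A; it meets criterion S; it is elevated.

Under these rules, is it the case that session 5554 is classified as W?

No

Forward chaining from the given facts derives: meets criterion M, targets a protected resource, is authenticated, is sandboxed, is in state Y, is audited, is classified as G, carries flag U, has a valid MFA token.
Rules concluding "it is classified as W": R1 needs "it is from an internal IP"; R11 needs "it has marker K"; R18 needs "it is logged for compliance" — none of these are established.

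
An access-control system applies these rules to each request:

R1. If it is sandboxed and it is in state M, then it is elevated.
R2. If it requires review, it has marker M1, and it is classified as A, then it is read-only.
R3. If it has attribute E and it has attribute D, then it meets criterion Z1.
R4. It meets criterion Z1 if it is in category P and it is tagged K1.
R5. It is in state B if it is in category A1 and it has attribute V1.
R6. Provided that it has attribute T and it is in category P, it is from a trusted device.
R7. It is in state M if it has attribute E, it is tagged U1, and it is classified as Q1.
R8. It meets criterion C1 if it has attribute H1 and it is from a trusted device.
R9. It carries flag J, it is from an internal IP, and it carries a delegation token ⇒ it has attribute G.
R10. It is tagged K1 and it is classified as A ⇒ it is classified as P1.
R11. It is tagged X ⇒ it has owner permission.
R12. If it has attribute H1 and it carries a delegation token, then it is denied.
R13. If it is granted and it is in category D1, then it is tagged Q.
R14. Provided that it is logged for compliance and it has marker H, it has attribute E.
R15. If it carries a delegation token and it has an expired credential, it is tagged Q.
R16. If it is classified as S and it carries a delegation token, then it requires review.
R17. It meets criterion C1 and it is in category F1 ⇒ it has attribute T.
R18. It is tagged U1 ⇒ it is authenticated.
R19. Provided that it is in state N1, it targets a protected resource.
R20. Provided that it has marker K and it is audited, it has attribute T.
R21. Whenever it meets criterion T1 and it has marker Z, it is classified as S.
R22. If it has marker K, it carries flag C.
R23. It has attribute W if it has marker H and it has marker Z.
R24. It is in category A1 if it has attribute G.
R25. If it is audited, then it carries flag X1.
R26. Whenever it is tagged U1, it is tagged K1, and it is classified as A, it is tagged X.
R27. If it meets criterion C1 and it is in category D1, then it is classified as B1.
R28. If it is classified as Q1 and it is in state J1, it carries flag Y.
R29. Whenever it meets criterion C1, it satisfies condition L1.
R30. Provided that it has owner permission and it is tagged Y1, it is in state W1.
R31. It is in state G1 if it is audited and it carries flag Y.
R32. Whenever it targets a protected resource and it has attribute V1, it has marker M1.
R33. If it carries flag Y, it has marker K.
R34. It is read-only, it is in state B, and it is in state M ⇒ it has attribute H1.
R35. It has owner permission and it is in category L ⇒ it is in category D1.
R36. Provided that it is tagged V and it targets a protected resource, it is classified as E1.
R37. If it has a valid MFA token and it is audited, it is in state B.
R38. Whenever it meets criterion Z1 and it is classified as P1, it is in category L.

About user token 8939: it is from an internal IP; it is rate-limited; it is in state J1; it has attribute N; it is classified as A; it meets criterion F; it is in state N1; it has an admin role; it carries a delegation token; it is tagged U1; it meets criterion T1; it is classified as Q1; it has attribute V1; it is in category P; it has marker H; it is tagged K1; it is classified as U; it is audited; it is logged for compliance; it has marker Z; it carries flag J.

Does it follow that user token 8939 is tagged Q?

No

Forward chaining from the given facts derives: meets criterion Z1, has attribute G, is classified as P1, has attribute E, is authenticated, targets a protected resource, is classified as S, has attribute W, is in category A1, carries flag X1, is tagged X, carries flag Y, is in state G1, has marker M1, has marker K, is in category L, is in state B, is in state M, has owner permission, requires review, has attribute T, carries flag C, is in category D1, is read-only, is from a trusted device, has attribute H1, meets criterion C1, is denied, is classified as B1, satisfies condition L1.
Rules concluding "it is tagged Q": R13 needs "it is granted"; R15 needs "it has an expired credential" — none of these are established.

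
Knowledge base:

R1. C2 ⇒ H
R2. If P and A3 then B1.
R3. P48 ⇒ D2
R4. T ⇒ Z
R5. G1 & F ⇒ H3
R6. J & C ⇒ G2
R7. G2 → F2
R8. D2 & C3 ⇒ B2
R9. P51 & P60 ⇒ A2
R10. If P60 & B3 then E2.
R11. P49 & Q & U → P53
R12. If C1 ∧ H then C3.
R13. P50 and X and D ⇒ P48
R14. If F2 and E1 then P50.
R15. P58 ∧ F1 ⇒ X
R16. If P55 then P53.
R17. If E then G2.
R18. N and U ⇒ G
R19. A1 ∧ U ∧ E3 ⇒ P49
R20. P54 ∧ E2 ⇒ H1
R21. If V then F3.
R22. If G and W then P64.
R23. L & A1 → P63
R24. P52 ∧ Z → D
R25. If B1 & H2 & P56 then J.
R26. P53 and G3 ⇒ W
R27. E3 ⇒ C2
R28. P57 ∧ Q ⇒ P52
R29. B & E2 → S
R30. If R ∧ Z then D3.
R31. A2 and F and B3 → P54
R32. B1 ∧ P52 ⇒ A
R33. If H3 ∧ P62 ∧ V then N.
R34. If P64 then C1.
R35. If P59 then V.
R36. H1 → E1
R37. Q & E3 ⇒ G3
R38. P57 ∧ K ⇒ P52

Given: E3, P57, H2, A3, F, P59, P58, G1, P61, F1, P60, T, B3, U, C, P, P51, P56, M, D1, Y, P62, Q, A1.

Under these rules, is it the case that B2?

B1  (by R2: P, A3)
Z  (by R4: T)
H3  (by R5: G1, F)
A2  (by R9: P51, P60)
E2  (by R10: P60, B3)
X  (by R15: P58, F1)
P49  (by R19: A1, U, E3)
J  (by R25: B1, H2, P56)
C2  (by R27: E3)
P52  (by R28: P57, Q)
P54  (by R31: A2, F, B3)
V  (by R35: P59)
G3  (by R37: Q, E3)
H  (by R1: C2)
G2  (by R6: J, C)
F2  (by R7: G2)
P53  (by R11: P49, Q, U)
H1  (by R20: P54, E2)
D  (by R24: P52, Z)
W  (by R26: P53, G3)
N  (by R33: H3, P62, V)
E1  (by R36: H1)
P50  (by R14: F2, E1)
G  (by R18: N, U)
P64  (by R22: G, W)
C1  (by R34: P64)
C3  (by R12: C1, H)
P48  (by R13: P50, X, D)
D2  (by R3: P48)
B2  (by R8: D2, C3)

Yes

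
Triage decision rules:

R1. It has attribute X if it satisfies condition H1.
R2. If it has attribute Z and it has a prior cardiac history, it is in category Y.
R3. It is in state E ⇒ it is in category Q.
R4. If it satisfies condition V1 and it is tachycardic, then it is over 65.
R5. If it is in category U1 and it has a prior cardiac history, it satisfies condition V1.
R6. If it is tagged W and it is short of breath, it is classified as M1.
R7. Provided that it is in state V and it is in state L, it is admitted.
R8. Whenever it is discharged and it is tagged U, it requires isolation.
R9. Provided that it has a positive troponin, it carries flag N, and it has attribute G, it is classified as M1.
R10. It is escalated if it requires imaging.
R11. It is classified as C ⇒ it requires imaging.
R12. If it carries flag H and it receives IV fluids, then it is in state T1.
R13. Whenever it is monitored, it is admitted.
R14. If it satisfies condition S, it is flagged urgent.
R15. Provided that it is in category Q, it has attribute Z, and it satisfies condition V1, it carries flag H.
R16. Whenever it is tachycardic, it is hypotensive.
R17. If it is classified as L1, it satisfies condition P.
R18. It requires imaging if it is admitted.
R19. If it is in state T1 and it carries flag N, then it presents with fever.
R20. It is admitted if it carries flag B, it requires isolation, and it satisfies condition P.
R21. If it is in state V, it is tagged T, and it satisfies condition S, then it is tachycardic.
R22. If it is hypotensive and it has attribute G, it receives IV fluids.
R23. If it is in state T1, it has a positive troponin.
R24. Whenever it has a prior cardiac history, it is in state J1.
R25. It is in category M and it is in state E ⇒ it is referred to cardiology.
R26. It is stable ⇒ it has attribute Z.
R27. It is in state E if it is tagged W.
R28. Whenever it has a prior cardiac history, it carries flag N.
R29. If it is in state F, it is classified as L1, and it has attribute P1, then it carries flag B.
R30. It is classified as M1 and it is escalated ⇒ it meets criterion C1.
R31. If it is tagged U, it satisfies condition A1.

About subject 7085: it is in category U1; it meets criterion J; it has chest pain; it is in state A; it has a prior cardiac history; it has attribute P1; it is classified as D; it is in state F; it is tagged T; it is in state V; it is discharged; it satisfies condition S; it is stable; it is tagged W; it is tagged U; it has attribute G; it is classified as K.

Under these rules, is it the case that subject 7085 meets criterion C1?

No

Forward chaining from the given facts derives: satisfies condition V1, requires isolation, is flagged urgent, is tachycardic, is in state J1, has attribute Z, is in state E, carries flag N, satisfies condition A1, is in category Y, is in category Q, is over 65, carries flag H, is hypotensive, receives IV fluids, is in state T1, presents with fever, has a positive troponin, is classified as M1.
The only rule concluding "it meets criterion C1" is R30, which needs "it is escalated"; that is never established.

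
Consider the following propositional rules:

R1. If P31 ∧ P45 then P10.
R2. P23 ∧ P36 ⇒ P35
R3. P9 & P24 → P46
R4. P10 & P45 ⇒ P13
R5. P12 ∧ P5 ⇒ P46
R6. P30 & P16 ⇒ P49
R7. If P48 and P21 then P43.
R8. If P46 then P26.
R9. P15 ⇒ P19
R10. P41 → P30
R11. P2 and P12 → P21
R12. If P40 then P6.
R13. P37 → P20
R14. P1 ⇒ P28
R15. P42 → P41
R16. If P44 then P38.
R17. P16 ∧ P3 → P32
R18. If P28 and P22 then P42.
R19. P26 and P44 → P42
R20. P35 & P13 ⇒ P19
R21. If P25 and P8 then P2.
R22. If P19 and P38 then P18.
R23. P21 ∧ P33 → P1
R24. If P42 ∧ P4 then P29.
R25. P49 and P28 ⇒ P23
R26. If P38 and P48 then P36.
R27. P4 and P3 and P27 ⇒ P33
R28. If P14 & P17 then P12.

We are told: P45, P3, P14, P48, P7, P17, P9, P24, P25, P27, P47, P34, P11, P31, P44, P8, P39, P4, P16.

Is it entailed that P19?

P10  (by R1: P31, P45)
P46  (by R3: P9, P24)
P13  (by R4: P10, P45)
P26  (by R8: P46)
P38  (by R16: P44)
P42  (by R19: P26, P44)
P2  (by R21: P25, P8)
P36  (by R26: P38, P48)
P33  (by R27: P4, P3, P27)
P12  (by R28: P14, P17)
P21  (by R11: P2, P12)
P41  (by R15: P42)
P1  (by R23: P21, P33)
P30  (by R10: P41)
P28  (by R14: P1)
P49  (by R6: P30, P16)
P23  (by R25: P49, P28)
P35  (by R2: P23, P36)
P19  (by R20: P35, P13)

Yes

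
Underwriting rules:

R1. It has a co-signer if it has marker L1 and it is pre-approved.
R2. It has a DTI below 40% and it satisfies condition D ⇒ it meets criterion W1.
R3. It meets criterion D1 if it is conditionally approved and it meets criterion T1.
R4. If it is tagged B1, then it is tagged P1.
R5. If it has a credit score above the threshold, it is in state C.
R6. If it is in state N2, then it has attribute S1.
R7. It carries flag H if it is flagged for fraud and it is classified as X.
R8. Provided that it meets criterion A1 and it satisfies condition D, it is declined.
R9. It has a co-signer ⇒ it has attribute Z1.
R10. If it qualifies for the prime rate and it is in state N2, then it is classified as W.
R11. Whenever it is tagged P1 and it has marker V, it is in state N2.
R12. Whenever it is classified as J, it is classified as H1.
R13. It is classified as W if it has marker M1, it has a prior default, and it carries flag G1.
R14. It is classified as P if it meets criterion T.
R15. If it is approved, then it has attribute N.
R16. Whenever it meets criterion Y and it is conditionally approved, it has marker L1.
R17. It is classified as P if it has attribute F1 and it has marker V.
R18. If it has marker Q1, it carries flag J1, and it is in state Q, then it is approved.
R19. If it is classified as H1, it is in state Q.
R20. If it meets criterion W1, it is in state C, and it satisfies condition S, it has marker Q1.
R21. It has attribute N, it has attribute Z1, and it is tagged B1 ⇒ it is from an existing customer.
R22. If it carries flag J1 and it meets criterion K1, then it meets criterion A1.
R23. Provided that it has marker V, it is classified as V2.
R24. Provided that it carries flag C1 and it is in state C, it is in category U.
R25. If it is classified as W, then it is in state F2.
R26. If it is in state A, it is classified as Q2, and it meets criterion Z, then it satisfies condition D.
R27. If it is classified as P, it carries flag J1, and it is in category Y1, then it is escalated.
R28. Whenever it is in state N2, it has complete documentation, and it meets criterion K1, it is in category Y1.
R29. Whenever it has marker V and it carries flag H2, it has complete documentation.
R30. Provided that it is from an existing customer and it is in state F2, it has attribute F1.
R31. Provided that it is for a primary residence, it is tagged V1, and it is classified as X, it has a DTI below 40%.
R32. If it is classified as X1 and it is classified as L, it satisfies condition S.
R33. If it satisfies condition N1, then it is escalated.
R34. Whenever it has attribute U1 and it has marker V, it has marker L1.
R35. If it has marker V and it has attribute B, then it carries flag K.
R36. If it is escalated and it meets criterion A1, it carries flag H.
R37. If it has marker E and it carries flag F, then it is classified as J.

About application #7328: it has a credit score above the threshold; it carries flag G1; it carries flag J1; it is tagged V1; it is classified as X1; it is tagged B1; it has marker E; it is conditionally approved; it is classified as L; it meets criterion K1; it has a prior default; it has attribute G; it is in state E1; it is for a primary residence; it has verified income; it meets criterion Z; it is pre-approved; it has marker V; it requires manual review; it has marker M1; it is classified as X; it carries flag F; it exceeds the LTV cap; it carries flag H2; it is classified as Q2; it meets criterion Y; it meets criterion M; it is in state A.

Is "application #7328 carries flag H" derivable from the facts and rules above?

By R4 (it is tagged B1): it is tagged P1.
By R5 (it has a credit score above the threshold): it is in state C.
By R11 (it is tagged P1, it has marker V): it is in state N2.
By R13 (it has marker M1, it has a prior default, it carries flag G1): it is classified as W.
By R16 (it meets criterion Y, it is conditionally approved): it has marker L1.
By R22 (it carries flag J1, it meets criterion K1): it meets criterion A1.
By R25 (it is classified as W): it is in state F2.
By R26 (it is in state A, it is classified as Q2, it meets criterion Z): it satisfies condition D.
By R29 (it has marker V, it carries flag H2): it has complete documentation.
By R31 (it is for a primary residence, it is tagged V1, it is classified as X): it has a DTI below 40%.
By R32 (it is classified as X1, it is classified as L): it satisfies condition S.
By R37 (it has marker E, it carries flag F): it is classified as J.
By R1 (it has marker L1, it is pre-approved): it has a co-signer.
By R2 (it has a DTI below 40%, it satisfies condition D): it meets criterion W1.
By R9 (it has a co-signer): it has attribute Z1.
By R12 (it is classified as J): it is classified as H1.
By R19 (it is classified as H1): it is in state Q.
By R20 (it meets criterion W1, it is in state C, it satisfies condition S): it has marker Q1.
By R28 (it is in state N2, it has complete documentation, it meets criterion K1): it is in category Y1.
By R18 (it has marker Q1, it carries flag J1, it is in state Q): it is approved.
By R15 (it is approved): it has attribute N.
By R21 (it has attribute N, it has attribute Z1, it is tagged B1): it is from an existing customer.
By R30 (it is from an existing customer, it is in state F2): it has attribute F1.
By R17 (it has attribute F1, it has marker V): it is classified as P.
By R27 (it is classified as P, it carries flag J1, it is in category Y1): it is escalated.
By R36 (it is escalated, it meets criterion A1): it carries flag H.

Yes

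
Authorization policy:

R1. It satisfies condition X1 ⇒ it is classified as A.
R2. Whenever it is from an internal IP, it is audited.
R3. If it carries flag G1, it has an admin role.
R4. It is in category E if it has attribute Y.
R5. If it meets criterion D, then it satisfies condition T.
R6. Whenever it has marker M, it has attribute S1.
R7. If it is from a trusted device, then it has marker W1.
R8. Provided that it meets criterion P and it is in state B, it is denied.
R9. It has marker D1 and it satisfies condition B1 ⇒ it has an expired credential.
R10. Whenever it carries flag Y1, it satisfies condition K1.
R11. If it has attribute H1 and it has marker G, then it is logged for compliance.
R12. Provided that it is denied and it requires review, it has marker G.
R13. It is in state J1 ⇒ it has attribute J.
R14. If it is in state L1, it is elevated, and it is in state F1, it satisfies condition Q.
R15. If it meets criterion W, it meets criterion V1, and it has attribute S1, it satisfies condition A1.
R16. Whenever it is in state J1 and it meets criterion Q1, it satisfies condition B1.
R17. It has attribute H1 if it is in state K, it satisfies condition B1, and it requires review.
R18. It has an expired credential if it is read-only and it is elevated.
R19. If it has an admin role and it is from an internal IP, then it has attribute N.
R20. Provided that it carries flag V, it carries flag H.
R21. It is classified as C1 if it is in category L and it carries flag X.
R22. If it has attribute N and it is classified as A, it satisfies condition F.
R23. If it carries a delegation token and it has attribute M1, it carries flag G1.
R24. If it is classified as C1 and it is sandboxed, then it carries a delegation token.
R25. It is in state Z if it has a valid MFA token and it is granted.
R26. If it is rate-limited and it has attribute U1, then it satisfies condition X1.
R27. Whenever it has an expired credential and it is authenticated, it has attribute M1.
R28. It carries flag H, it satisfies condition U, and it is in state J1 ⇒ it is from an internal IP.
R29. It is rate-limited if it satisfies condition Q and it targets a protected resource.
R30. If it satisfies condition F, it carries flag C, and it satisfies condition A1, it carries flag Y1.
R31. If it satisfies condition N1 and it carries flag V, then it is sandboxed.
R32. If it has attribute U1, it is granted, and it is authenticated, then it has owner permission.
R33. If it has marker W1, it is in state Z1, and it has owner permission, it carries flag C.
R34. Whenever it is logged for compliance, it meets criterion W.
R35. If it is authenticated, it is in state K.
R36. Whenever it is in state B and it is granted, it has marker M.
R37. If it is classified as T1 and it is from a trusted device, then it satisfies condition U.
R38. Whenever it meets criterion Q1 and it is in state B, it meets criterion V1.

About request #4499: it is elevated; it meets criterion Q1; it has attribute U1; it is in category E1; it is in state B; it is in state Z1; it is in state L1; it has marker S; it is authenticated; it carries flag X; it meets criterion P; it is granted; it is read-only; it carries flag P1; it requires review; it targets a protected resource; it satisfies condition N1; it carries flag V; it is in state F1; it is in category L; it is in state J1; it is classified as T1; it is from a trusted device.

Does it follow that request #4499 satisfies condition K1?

By R7 (it is from a trusted device): it has marker W1.
By R8 (it meets criterion P, it is in state B): it is denied.
By R12 (it is denied, it requires review): it has marker G.
By R14 (it is in state L1, it is elevated, it is in state F1): it satisfies condition Q.
By R16 (it is in state J1, it meets criterion Q1): it satisfies condition B1.
By R18 (it is read-only, it is elevated): it has an expired credential.
By R20 (it carries flag V): it carries flag H.
By R21 (it is in category L, it carries flag X): it is classified as C1.
By R27 (it has an expired credential, it is authenticated): it has attribute M1.
By R29 (it satisfies condition Q, it targets a protected resource): it is rate-limited.
By R31 (it satisfies condition N1, it carries flag V): it is sandboxed.
By R32 (it has attribute U1, it is granted, it is authenticated): it has owner permission.
By R33 (it has marker W1, it is in state Z1, it has owner permission): it carries flag C.
By R35 (it is authenticated): it is in state K.
By R36 (it is in state B, it is granted): it has marker M.
By R37 (it is classified as T1, it is from a trusted device): it satisfies condition U.
By R38 (it meets criterion Q1, it is in state B): it meets criterion V1.
By R6 (it has marker M): it has attribute S1.
By R17 (it is in state K, it satisfies condition B1, it requires review): it has attribute H1.
By R24 (it is classified as C1, it is sandboxed): it carries a delegation token.
By R26 (it is rate-limited, it has attribute U1): it satisfies condition X1.
By R28 (it carries flag H, it satisfies condition U, it is in state J1): it is from an internal IP.
By R1 (it satisfies condition X1): it is classified as A.
By R11 (it has attribute H1, it has marker G): it is logged for compliance.
By R23 (it carries a delegation token, it has attribute M1): it carries flag G1.
By R34 (it is logged for compliance): it meets criterion W.
By R3 (it carries flag G1): it has an admin role.
By R15 (it meets criterion W, it meets criterion V1, it has attribute S1): it satisfies condition A1.
By R19 (it has an admin role, it is from an internal IP): it has attribute N.
By R22 (it has attribute N, it is classified as A): it satisfies condition F.
By R30 (it satisfies condition F, it carries flag C, it satisfies condition A1): it carries flag Y1.
By R10 (it carries flag Y1): it satisfies condition K1.

Yes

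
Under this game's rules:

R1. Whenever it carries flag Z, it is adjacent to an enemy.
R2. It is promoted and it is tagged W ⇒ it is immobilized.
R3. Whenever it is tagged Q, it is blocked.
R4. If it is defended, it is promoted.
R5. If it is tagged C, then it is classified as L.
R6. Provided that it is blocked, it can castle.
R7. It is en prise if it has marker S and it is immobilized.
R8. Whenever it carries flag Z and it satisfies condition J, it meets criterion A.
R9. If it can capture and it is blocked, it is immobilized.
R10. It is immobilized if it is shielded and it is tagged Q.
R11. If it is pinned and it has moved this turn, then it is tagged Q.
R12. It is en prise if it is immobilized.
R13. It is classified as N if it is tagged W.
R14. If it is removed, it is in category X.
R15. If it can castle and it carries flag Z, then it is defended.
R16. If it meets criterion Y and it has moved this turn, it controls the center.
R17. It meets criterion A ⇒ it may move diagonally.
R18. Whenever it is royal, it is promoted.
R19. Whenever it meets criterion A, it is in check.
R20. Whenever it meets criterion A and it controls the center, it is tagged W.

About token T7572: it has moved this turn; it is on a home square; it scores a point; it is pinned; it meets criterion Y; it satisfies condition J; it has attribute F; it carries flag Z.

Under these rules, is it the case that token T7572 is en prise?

By R8 (it carries flag Z, it satisfies condition J): it meets criterion A.
By R11 (it is pinned, it has moved this turn): it is tagged Q.
By R16 (it meets criterion Y, it has moved this turn): it controls the center.
By R20 (it meets criterion A, it controls the center): it is tagged W.
By R3 (it is tagged Q): it is blocked.
By R6 (it is blocked): it can castle.
By R15 (it can castle, it carries flag Z): it is defended.
By R4 (it is defended): it is promoted.
By R2 (it is promoted, it is tagged W): it is immobilized.
By R12 (it is immobilized): it is en prise.

Yes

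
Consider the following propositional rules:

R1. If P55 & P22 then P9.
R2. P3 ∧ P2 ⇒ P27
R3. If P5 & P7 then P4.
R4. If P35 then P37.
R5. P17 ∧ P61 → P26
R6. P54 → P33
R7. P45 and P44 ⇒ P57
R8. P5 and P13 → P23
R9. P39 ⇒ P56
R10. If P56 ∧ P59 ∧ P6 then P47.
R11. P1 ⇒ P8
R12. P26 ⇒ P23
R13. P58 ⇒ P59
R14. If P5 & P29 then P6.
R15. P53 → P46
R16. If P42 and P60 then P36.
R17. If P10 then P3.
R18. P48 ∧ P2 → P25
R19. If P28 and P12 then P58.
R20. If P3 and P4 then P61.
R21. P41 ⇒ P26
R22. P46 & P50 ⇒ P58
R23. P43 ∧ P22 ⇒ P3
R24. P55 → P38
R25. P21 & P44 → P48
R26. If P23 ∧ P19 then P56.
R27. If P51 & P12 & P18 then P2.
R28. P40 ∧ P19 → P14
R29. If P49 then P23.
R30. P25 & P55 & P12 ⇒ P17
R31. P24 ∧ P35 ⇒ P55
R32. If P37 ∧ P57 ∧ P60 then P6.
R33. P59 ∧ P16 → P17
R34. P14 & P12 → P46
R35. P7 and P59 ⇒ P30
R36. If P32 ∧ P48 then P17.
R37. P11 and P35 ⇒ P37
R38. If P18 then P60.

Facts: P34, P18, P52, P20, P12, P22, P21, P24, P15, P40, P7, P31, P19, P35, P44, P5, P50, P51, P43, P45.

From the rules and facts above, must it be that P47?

P4  (by R3: P5, P7)
P37  (by R4: P35)
P57  (by R7: P45, P44)
P3  (by R23: P43, P22)
P48  (by R25: P21, P44)
P2  (by R27: P51, P12, P18)
P14  (by R28: P40, P19)
P55  (by R31: P24, P35)
P46  (by R34: P14, P12)
P60  (by R38: P18)
P25  (by R18: P48, P2)
P61  (by R20: P3, P4)
P58  (by R22: P46, P50)
P17  (by R30: P25, P55, P12)
P6  (by R32: P37, P57, P60)
P26  (by R5: P17, P61)
P23  (by R12: P26)
P59  (by R13: P58)
P56  (by R26: P23, P19)
P47  (by R10: P56, P59, P6)

Yes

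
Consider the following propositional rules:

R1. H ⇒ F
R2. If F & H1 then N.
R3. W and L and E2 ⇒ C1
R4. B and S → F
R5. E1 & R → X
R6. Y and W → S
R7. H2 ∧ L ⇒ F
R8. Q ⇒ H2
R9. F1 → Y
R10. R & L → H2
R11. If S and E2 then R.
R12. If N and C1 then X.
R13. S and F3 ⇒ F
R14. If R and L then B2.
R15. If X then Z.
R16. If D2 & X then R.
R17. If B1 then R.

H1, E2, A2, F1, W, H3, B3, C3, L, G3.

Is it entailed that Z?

Yes

C1  (by R3: W, L, E2)
Y  (by R9: F1)
S  (by R6: Y, W)
R  (by R11: S, E2)
H2  (by R10: R, L)
F  (by R7: H2, L)
N  (by R2: F, H1)
X  (by R12: N, C1)
Z  (by R15: X)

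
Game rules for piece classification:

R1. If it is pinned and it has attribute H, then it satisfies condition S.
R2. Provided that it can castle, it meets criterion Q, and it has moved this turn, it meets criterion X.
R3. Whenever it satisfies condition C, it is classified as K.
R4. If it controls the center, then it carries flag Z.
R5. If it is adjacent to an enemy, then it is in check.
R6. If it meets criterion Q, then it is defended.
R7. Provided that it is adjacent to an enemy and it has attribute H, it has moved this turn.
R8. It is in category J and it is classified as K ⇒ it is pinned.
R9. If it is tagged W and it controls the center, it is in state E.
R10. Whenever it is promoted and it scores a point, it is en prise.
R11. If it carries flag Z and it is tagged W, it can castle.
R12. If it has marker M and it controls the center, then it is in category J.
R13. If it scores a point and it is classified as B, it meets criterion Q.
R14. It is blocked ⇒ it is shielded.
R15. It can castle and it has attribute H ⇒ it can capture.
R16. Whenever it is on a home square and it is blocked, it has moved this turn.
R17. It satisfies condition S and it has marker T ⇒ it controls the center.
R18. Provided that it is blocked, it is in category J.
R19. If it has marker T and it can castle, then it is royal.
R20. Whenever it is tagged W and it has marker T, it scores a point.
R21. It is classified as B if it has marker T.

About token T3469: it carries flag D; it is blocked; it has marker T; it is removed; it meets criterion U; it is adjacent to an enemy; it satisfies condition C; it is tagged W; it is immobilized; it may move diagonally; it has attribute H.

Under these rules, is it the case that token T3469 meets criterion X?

Yes

By R3 (it satisfies condition C): it is classified as K.
By R7 (it is adjacent to an enemy, it has attribute H): it has moved this turn.
By R18 (it is blocked): it is in category J.
By R20 (it is tagged W, it has marker T): it scores a point.
By R21 (it has marker T): it is classified as B.
By R8 (it is in category J, it is classified as K): it is pinned.
By R13 (it scores a point, it is classified as B): it meets criterion Q.
By R1 (it is pinned, it has attribute H): it satisfies condition S.
By R17 (it satisfies condition S, it has marker T): it controls the center.
By R4 (it controls the center): it carries flag Z.
By R11 (it carries flag Z, it is tagged W): it can castle.
By R2 (it can castle, it meets criterion Q, it has moved this turn): it meets criterion X.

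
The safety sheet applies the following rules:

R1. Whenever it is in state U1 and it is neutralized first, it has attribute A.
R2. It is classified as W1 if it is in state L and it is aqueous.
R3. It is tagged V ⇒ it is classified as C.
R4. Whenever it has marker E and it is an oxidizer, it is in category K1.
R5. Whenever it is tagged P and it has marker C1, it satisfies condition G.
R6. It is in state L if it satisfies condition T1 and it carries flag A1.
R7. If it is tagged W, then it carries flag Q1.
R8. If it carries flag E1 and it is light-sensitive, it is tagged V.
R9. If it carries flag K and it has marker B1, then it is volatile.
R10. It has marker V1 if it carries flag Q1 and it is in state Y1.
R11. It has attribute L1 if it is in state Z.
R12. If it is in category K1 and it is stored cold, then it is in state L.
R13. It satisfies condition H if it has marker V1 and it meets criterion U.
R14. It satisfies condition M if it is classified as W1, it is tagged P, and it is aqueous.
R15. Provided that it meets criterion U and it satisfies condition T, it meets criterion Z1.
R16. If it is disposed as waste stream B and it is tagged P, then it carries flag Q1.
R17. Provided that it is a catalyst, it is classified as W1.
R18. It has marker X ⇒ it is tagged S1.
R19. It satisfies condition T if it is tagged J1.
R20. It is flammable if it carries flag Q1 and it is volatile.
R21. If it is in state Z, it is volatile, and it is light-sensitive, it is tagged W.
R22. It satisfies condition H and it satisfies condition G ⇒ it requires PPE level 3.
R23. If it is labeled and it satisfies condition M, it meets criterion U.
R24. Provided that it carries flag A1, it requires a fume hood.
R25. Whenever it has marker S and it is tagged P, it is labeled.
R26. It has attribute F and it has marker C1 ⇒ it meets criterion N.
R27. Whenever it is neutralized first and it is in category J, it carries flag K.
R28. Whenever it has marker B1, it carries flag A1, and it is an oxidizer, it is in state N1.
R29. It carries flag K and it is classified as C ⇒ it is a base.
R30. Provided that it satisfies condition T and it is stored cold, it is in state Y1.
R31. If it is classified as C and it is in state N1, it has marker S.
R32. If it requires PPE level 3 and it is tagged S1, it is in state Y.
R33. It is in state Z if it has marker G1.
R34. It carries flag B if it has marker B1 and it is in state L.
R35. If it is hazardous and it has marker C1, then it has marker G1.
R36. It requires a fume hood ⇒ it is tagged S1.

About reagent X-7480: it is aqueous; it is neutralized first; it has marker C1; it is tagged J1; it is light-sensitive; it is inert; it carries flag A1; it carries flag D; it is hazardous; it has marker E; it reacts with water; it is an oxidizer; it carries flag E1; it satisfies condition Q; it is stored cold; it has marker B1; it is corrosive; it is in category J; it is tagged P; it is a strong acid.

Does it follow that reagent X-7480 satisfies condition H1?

Forward chaining from the given facts derives: is in category K1, satisfies condition G, is tagged V, is in state L, satisfies condition T, requires a fume hood, carries flag K, is in state N1, is in state Y1, carries flag B, has marker G1, is tagged S1, is classified as W1, is classified as C, is volatile, satisfies condition M, is a base, has marker S, is in state Z, has attribute L1, is tagged W, is labeled, carries flag Q1, has marker V1, is flammable, meets criterion U, satisfies condition H, meets criterion Z1, requires PPE level 3, is in state Y.
No rule has "it satisfies condition H1" as its conclusion, and it is not among the given facts.

No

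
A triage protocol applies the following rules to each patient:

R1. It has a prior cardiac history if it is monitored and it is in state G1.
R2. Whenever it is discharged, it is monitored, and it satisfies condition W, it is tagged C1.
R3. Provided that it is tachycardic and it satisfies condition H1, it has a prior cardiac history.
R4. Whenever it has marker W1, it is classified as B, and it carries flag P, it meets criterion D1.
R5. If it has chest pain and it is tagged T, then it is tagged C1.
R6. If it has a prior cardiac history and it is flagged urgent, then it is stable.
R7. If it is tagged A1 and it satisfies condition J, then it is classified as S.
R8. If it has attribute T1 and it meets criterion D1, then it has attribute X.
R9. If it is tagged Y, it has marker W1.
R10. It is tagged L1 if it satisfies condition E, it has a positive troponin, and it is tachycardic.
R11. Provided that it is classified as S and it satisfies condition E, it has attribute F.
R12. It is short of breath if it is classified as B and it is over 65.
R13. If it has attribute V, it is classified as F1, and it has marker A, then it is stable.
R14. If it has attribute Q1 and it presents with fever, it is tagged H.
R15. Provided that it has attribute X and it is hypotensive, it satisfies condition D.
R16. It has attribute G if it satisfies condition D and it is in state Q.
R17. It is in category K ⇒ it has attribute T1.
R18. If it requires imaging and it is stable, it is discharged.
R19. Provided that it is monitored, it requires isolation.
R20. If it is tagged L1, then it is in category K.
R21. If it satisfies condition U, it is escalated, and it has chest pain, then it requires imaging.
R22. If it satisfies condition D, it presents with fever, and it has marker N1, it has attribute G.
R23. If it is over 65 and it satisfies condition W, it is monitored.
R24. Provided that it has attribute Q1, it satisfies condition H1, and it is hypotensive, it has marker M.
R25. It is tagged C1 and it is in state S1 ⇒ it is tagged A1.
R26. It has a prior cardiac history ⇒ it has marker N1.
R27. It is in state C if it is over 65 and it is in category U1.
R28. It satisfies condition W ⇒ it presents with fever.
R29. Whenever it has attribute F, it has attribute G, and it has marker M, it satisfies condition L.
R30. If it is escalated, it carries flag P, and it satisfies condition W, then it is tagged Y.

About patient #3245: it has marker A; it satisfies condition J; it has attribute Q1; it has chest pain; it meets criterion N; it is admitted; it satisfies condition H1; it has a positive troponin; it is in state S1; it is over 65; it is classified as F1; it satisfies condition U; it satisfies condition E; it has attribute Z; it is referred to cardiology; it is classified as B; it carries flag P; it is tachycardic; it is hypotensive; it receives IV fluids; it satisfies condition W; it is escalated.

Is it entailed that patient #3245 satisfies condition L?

No

Forward chaining from the given facts derives: has a prior cardiac history, is tagged L1, is short of breath, is in category K, requires imaging, is monitored, has marker M, has marker N1, presents with fever, is tagged Y, has marker W1, is tagged H, has attribute T1, requires isolation, meets criterion D1, has attribute X, satisfies condition D, has attribute G.
The only rule concluding "it satisfies condition L" is R29, which needs "it has attribute F"; that is never established.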